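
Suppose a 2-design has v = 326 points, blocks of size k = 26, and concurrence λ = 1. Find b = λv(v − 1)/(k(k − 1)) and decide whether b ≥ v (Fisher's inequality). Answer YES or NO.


b = λv(v − 1)/(k(k − 1)) = 1·326·325/(26·25) = 105950/650 = 163.
Compare with v = 326: b < v, so Fisher's inequality fails.

NO


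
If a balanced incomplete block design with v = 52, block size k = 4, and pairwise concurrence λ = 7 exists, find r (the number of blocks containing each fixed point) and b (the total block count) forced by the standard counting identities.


Any 2-(v, k, λ) BIBD satisfies two necessary conditions:
  (i)  Each point sits in r blocks, and counting incidences through any fixed point gives r(k − 1) = λ(v − 1), so r = λ(v − 1)/(k − 1).
  (ii) Total incidences bk = vr, so b = vr/k.
Step 1: r = λ(v − 1)/(k − 1) = 7·(52 − 1)/(4 − 1) = 7·51/3 = 357/3 = 119.
Step 2: b = vr/k = 52·119/4 = 6188/4 = 1547.
Check integrality: r = 119 ∈ Z ✓, b = 1547 ∈ Z ✓.
(These identities are necessary conditions: they determine r and b for any design with these parameters, but do not by themselves prove that one exists.)

r = 119, b = 1547.


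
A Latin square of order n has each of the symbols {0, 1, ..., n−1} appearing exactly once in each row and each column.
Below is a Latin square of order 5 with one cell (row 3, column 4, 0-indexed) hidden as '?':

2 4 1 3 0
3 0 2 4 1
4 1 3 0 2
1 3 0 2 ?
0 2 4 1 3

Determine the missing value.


Row 3 contains symbols [0, 1, 2, 3] — missing [4].
Column 4 contains symbols [0, 1, 2, 3] — missing [4].
The missing symbol must appear in both missing sets; intersection = [4].
Therefore the hidden value is 4.

Missing value = 4.


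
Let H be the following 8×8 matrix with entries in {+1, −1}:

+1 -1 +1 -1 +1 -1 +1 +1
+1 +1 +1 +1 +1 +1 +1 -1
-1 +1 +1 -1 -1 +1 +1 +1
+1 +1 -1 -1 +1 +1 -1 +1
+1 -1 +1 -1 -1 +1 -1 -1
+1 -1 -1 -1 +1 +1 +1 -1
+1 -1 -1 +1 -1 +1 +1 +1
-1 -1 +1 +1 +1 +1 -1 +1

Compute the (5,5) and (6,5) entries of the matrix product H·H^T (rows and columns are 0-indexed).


Row 5 of H: [1, -1, -1, -1, 1, 1, 1, -1].
Row 6 of H: [1, -1, -1, 1, -1, 1, 1, 1].
(H·H^T)[5][5] = Σ_j H[5][j]·H[5][j] = (1)² + (-1)² + (-1)² + (-1)² + (1)² + (1)² + (1)² + (-1)² = 1 + 1 + 1 + 1 + 1 + 1 + 1 + 1 = 8.
(H·H^T)[6][5] = Σ_j H[6][j]·H[5][j] = (1)·(1) + (-1)·(-1) + (-1)·(-1) + (1)·(-1) + (-1)·(1) + (1)·(1) + (1)·(1) + (1)·(-1) = 1 + 1 + 1 + -1 + -1 + 1 + 1 + -1 = 2.
Rows 6 and 5 are not orthogonal (dot product = 2 ≠ 0), so H is not a Hadamard matrix.

(5,5) entry = 8; (6,5) entry = 2.


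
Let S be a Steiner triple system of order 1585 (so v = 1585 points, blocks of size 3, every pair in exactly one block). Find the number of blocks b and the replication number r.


An STS(v) is a 2-(v, 3, 1) BIBD: block size k = 3, λ = 1.
Replication: r(k − 1) = λ(v − 1) ⇒ r·2 = 1585 − 1 = 1584 ⇒ r = 792.
Block count: b = v(v − 1)/6 = 1585·1584/6 = 2510640/6 = 418440.

r = 792, b = 418440.


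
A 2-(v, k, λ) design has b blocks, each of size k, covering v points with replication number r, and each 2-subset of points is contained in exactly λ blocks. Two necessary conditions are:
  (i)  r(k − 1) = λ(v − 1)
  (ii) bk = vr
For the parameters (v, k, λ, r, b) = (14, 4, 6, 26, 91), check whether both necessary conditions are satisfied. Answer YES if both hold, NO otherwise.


Condition (i): r(k − 1) = 26·3 = 78; λ(v − 1) = 6·13 = 78. Match? YES.
Condition (ii): bk = 91·4 = 364; vr = 14·26 = 364. Match? YES.
Both conditions hold? YES.

YES


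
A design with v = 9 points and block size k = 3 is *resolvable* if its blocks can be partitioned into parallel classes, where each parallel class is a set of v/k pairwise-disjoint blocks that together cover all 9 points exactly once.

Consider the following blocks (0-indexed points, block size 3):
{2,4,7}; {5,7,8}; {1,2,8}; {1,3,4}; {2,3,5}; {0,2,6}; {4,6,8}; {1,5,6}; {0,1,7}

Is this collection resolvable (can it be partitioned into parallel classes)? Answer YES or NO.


v = 9, block size k = 3, number of blocks = 9.
For resolvability, blocks must partition into parallel classes of size v/k = 3.
Total blocks must therefore be a multiple of 3: 9 = 3·3 + 0 ⇒ divisible ✓.
Consider block {2,4,7}. The only other block(s) in the collection disjoint from it are {1,5,6} — just 1 block(s). Any parallel class containing {2,4,7} would need 2 other blocks each disjoint from it, so no parallel class of size 3 can contain {2,4,7}.
Since every block must belong to some parallel class in a resolution, the collection cannot be partitioned into parallel classes.
Resolvable? NO.

NO


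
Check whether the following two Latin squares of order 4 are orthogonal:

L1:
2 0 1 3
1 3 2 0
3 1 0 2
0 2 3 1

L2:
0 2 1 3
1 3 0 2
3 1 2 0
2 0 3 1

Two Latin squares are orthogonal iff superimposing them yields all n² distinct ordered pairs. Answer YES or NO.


Form the n² = 16 superimposed pairs (L1[i][j], L2[i][j]), row by row (rows and columns indexed from 0):
row 0: (2,0) (0,2) (1,1) (3,3)
row 1: (1,1) (3,3) (2,0) (0,2)
row 2: (3,3) (1,1) (0,2) (2,0)
row 3: (0,2) (2,0) (3,3) (1,1)
Orthogonality requires all 16 pairs distinct.
But the pair (1,1) repeats: cell (0,2) has L1 = 1, L2 = 1, and cell (1,0) has L1 = 1, L2 = 1.
A repeated pair means some other pair never occurs (only 4 distinct pairs out of 16), so the squares are not orthogonal.
Conclusion: NO.

NO


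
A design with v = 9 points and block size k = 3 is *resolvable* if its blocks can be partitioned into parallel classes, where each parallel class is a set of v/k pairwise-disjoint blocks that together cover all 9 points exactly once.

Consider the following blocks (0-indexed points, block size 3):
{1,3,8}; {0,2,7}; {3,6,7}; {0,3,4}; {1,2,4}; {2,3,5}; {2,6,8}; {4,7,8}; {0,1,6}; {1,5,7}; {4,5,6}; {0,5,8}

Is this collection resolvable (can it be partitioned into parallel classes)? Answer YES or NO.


v = 9, block size k = 3, number of blocks = 12.
For resolvability, blocks must partition into parallel classes of size v/k = 3.
Total blocks must therefore be a multiple of 3: 12 = 3·4 + 0 ⇒ divisible ✓.
Greedy packing gives 4 candidate class(es). Each should be a full parallel class (size 3, covers all 9 points).
  Class 1 (3 blocks): {1,3,8}; {0,2,7}; {4,5,6}. Points covered: [0, 1, 2, 3, 4, 5, 6, 7, 8].
  Class 2 (3 blocks): {3,6,7}; {1,2,4}; {0,5,8}. Points covered: [0, 1, 2, 3, 4, 5, 6, 7, 8].
  Class 3 (3 blocks): {0,3,4}; {2,6,8}; {1,5,7}. Points covered: [0, 1, 2, 3, 4, 5, 6, 7, 8].
  Class 4 (3 blocks): {2,3,5}; {4,7,8}; {0,1,6}. Points covered: [0, 1, 2, 3, 4, 5, 6, 7, 8].
All classes full (size 3)? YES. All classes cover every point? YES.
Resolvable? YES.

YES


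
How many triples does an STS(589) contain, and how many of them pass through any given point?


An STS(v) is a 2-(v, 3, 1) BIBD: block size k = 3, λ = 1.
Replication: r(k − 1) = λ(v − 1) ⇒ r·2 = 589 − 1 = 588 ⇒ r = 294.
Block count: b = v(v − 1)/6 = 589·588/6 = 346332/6 = 57722.
(Check via bk = vr: 57722·3 = 173166 = 589·294 = 173166 ✓.)

r = 294, b = 57722.


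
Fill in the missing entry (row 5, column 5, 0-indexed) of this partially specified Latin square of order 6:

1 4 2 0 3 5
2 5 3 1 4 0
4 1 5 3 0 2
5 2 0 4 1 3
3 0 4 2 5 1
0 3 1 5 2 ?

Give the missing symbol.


Row 5 contains symbols [0, 1, 2, 3, 5] — missing [4].
Column 5 contains symbols [0, 1, 2, 3, 5] — missing [4].
The missing symbol must appear in both missing sets; intersection = [4].
Therefore the hidden value is 4.

Missing value = 4.


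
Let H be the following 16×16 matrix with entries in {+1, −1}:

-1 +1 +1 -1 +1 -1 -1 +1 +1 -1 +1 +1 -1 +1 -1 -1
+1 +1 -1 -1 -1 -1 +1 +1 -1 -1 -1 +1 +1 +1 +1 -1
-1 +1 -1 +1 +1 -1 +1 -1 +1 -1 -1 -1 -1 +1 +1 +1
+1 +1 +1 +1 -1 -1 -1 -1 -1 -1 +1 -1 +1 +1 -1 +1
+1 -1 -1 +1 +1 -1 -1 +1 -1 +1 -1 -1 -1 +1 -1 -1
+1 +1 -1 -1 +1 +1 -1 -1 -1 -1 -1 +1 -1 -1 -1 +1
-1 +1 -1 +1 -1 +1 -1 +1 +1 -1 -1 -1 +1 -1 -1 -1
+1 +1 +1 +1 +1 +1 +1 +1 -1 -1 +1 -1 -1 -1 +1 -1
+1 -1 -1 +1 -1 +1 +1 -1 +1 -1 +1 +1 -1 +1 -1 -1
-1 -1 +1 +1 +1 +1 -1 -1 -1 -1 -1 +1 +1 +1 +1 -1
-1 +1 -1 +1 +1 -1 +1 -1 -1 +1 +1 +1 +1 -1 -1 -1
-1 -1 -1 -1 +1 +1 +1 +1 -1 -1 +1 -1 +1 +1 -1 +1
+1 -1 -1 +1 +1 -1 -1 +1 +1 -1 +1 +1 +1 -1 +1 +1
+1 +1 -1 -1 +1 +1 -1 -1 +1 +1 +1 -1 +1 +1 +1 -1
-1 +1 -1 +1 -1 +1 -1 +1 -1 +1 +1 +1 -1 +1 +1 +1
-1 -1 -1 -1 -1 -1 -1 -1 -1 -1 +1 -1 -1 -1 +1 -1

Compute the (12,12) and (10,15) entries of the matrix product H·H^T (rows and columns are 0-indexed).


Row 10 of H: [-1, 1, -1, 1, 1, -1, 1, -1, -1, 1, 1, 1, 1, -1, -1, -1].
Row 12 of H: [1, -1, -1, 1, 1, -1, -1, 1, 1, -1, 1, 1, 1, -1, 1, 1].
Row 15 of H: [-1, -1, -1, -1, -1, -1, -1, -1, -1, -1, 1, -1, -1, -1, 1, -1].
(H·H^T)[12][12] = Σ_j H[12][j]·H[12][j] = (1)² + (-1)² + (-1)² + (1)² + (1)² + (-1)² + (-1)² + (1)² + (1)² + (-1)² + (1)² + (1)² + (1)² + (-1)² + (1)² + (1)² = 1 + 1 + 1 + 1 + 1 + 1 + 1 + 1 + 1 + 1 + 1 + 1 + 1 + 1 + 1 + 1 = 16.
(H·H^T)[10][15] = Σ_j H[10][j]·H[15][j] = (-1)·(-1) + (1)·(-1) + (-1)·(-1) + (1)·(-1) + (1)·(-1) + (-1)·(-1) + (1)·(-1) + (-1)·(-1) + (-1)·(-1) + (1)·(-1) + (1)·(1) + (1)·(-1) + (1)·(-1) + (-1)·(-1) + (-1)·(1) + (-1)·(-1) = 1 + -1 + 1 + -1 + -1 + 1 + -1 + 1 + 1 + -1 + 1 + -1 + -1 + 1 + -1 + 1 = 0.
So rows 10 and 15 are orthogonal; the diagonal entry equals n = 16.

(12,12) entry = 16; (10,15) entry = 0.


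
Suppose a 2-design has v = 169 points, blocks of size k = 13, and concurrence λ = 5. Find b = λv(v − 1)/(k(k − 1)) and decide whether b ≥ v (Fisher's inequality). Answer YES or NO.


b = λv(v − 1)/(k(k − 1)) = 5·169·168/(13·12) = 141960/156 = 910.
Compare with v = 169: b ≥ v, so Fisher's inequality holds.

YES


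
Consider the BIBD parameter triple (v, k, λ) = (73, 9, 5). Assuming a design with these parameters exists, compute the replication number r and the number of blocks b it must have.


Any 2-(v, k, λ) BIBD satisfies two necessary conditions:
  (i)  Each point sits in r blocks, and counting incidences through any fixed point gives r(k − 1) = λ(v − 1), so r = λ(v − 1)/(k − 1).
  (ii) Total incidences bk = vr, so b = vr/k.
Step 1: r = λ(v − 1)/(k − 1) = 5·(73 − 1)/(9 − 1) = 5·72/8 = 360/8 = 45.
Step 2: b = vr/k = 73·45/9 = 3285/9 = 365.
Check integrality: r = 45 ∈ Z ✓, b = 365 ∈ Z ✓.
(These identities are necessary conditions: they determine r and b for any design with these parameters, but do not by themselves prove that one exists.)

r = 45, b = 365.


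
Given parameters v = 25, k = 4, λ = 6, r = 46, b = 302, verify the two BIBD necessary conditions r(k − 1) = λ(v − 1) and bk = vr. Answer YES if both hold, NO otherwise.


Condition (i): r(k − 1) = 46·3 = 138; λ(v − 1) = 6·24 = 144. Match? NO.
Condition (ii): bk = 302·4 = 1208; vr = 25·46 = 1150. Match? NO.
Both conditions hold? NO.

NO


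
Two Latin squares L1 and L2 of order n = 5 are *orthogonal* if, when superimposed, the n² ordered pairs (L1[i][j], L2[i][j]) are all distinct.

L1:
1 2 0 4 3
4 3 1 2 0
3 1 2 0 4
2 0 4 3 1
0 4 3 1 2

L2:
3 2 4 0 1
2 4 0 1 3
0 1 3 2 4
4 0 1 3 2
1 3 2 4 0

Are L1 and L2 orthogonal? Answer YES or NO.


Form the n² = 25 superimposed pairs (L1[i][j], L2[i][j]), row by row (rows and columns indexed from 0):
row 0: (1,3) (2,2) (0,4) (4,0) (3,1)
row 1: (4,2) (3,4) (1,0) (2,1) (0,3)
row 2: (3,0) (1,1) (2,3) (0,2) (4,4)
row 3: (2,4) (0,0) (4,1) (3,3) (1,2)
row 4: (0,1) (4,3) (3,2) (1,4) (2,0)
Orthogonality requires all 25 pairs distinct.
Check by first coordinate: for each symbol s of L1, list the L2 entries in the n cells where L1 = s; they must all differ.
  L1 = 0: L2 entries (in reading order) 4, 3, 2, 0, 1 — all 5 distinct ✓
  L1 = 1: L2 entries (in reading order) 3, 0, 1, 2, 4 — all 5 distinct ✓
  L1 = 2: L2 entries (in reading order) 2, 1, 3, 4, 0 — all 5 distinct ✓
  L1 = 3: L2 entries (in reading order) 1, 4, 0, 3, 2 — all 5 distinct ✓
  L1 = 4: L2 entries (in reading order) 0, 2, 4, 1, 3 — all 5 distinct ✓
Every symbol of L1 meets every symbol of L2 exactly once, so all 25 pairs are distinct (25 of 25).
Conclusion: YES.

YES


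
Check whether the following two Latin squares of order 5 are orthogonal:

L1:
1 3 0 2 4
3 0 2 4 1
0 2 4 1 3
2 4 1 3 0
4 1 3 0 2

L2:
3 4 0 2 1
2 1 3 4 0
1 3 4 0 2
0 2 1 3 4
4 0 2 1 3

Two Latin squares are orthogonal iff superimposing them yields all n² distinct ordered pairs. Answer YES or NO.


Form the n² = 25 superimposed pairs (L1[i][j], L2[i][j]), row by row (rows and columns indexed from 0):
row 0: (1,3) (3,4) (0,0) (2,2) (4,1)
row 1: (3,2) (0,1) (2,3) (4,4) (1,0)
row 2: (0,1) (2,3) (4,4) (1,0) (3,2)
row 3: (2,0) (4,2) (1,1) (3,3) (0,4)
row 4: (4,4) (1,0) (3,2) (0,1) (2,3)
Orthogonality requires all 25 pairs distinct.
But the pair (0,1) repeats: cell (1,1) has L1 = 0, L2 = 1, and cell (2,0) has L1 = 0, L2 = 1.
A repeated pair means some other pair never occurs (only 15 distinct pairs out of 25), so the squares are not orthogonal.
Conclusion: NO.

NO


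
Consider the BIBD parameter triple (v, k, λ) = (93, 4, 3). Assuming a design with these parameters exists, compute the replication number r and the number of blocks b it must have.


Any 2-(v, k, λ) BIBD satisfies two necessary conditions:
  (i)  Each point sits in r blocks, and counting incidences through any fixed point gives r(k − 1) = λ(v − 1), so r = λ(v − 1)/(k − 1).
  (ii) Total incidences bk = vr, so b = vr/k.
Step 1: r = λ(v − 1)/(k − 1) = 3·(93 − 1)/(4 − 1) = 3·92/3 = 276/3 = 92.
Step 2: b = vr/k = 93·92/4 = 8556/4 = 2139.
Check integrality: r = 92 ∈ Z ✓, b = 2139 ∈ Z ✓.
(These identities are necessary conditions: they determine r and b for any design with these parameters, but do not by themselves prove that one exists.)

r = 92, b = 2139.


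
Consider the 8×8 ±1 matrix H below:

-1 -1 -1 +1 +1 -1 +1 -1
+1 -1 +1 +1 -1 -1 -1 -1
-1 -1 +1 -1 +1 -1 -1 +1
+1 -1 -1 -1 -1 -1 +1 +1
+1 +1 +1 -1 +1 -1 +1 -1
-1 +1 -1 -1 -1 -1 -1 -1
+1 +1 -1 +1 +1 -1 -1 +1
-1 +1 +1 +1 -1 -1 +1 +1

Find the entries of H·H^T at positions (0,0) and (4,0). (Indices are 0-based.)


Row 0 of H: [-1, -1, -1, 1, 1, -1, 1, -1].
Row 4 of H: [1, 1, 1, -1, 1, -1, 1, -1].
(H·H^T)[0][0] = Σ_j H[0][j]·H[0][j] = (-1)² + (-1)² + (-1)² + (1)² + (1)² + (-1)² + (1)² + (-1)² = 1 + 1 + 1 + 1 + 1 + 1 + 1 + 1 = 8.
(H·H^T)[4][0] = Σ_j H[4][j]·H[0][j] = (1)·(-1) + (1)·(-1) + (1)·(-1) + (-1)·(1) + (1)·(1) + (-1)·(-1) + (1)·(1) + (-1)·(-1) = -1 + -1 + -1 + -1 + 1 + 1 + 1 + 1 = 0.
So rows 4 and 0 are orthogonal; the diagonal entry equals n = 8.

(0,0) entry = 8; (4,0) entry = 0.


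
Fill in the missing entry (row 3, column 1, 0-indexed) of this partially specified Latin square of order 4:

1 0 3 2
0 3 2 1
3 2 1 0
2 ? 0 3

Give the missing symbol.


Row 3 contains symbols [0, 2, 3] — missing [1].
Column 1 contains symbols [0, 2, 3] — missing [1].
The missing symbol must appear in both missing sets; intersection = [1].
Therefore the hidden value is 1.

Missing value = 1.


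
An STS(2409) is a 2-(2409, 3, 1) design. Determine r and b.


An STS(v) is a 2-(v, 3, 1) BIBD: block size k = 3, λ = 1.
Replication: r(k − 1) = λ(v − 1) ⇒ r·2 = 2409 − 1 = 2408 ⇒ r = 1204.
Block count: bk = vr ⇒ b·3 = 2409·1204 = 2900436 ⇒ b = 966812.
(Check via b = v(v − 1)/6 = 2409·2408/6 = 5800872/6 = 966812.)

r = 1204, b = 966812.


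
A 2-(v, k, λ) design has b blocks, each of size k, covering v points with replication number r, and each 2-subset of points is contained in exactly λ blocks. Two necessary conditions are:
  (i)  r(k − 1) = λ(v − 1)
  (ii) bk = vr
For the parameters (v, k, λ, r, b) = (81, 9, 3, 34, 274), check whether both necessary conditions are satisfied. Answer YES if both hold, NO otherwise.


Condition (i): r(k − 1) = 34·8 = 272; λ(v − 1) = 3·80 = 240. Match? NO.
Condition (ii): bk = 274·9 = 2466; vr = 81·34 = 2754. Match? NO.
Both conditions hold? NO.

NO


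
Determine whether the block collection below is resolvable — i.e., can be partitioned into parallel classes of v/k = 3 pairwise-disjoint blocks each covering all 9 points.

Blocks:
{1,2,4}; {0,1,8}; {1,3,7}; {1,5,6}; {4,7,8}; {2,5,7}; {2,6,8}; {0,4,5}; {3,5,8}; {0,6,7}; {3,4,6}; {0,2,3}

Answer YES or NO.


v = 9, block size k = 3, number of blocks = 12.
For resolvability, blocks must partition into parallel classes of size v/k = 3.
Total blocks must therefore be a multiple of 3: 12 = 3·4 + 0 ⇒ divisible ✓.
Greedy packing gives 4 candidate class(es). Each should be a full parallel class (size 3, covers all 9 points).
  Class 1 (3 blocks): {1,2,4}; {3,5,8}; {0,6,7}. Points covered: [0, 1, 2, 3, 4, 5, 6, 7, 8].
  Class 2 (3 blocks): {0,1,8}; {2,5,7}; {3,4,6}. Points covered: [0, 1, 2, 3, 4, 5, 6, 7, 8].
  Class 3 (3 blocks): {1,3,7}; {2,6,8}; {0,4,5}. Points covered: [0, 1, 2, 3, 4, 5, 6, 7, 8].
  Class 4 (3 blocks): {1,5,6}; {4,7,8}; {0,2,3}. Points covered: [0, 1, 2, 3, 4, 5, 6, 7, 8].
All classes full (size 3)? YES. All classes cover every point? YES.
Resolvable? YES.

YES


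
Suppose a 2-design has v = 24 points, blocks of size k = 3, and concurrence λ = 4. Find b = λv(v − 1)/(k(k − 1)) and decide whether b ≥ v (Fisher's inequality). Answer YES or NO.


b = λv(v − 1)/(k(k − 1)) = 4·24·23/(3·2) = 2208/6 = 368.
Compare with v = 24: b ≥ v, so Fisher's inequality holds.

YES


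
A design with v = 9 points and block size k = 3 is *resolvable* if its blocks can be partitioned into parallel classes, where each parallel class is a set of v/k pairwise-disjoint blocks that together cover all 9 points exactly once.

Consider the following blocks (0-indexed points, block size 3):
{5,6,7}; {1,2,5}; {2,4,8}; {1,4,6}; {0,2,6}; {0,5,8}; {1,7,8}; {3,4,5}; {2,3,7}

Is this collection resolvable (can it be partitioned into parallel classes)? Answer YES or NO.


v = 9, block size k = 3, number of blocks = 9.
For resolvability, blocks must partition into parallel classes of size v/k = 3.
Total blocks must therefore be a multiple of 3: 9 = 3·3 + 0 ⇒ divisible ✓.
Consider block {5,6,7}. The only other block(s) in the collection disjoint from it are {2,4,8} — just 1 block(s). Any parallel class containing {5,6,7} would need 2 other blocks each disjoint from it, so no parallel class of size 3 can contain {5,6,7}.
Since every block must belong to some parallel class in a resolution, the collection cannot be partitioned into parallel classes.
Resolvable? NO.

NO


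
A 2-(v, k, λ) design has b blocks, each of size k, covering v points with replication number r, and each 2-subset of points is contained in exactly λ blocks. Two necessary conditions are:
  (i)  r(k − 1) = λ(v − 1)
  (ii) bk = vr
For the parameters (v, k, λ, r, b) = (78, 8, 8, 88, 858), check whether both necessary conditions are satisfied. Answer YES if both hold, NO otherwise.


Condition (i): r(k − 1) = 88·7 = 616; λ(v − 1) = 8·77 = 616. Match? YES.
Condition (ii): bk = 858·8 = 6864; vr = 78·88 = 6864. Match? YES.
Both conditions hold? YES.

YES


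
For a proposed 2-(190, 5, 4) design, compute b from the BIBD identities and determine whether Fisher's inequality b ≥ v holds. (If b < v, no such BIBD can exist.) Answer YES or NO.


b = λv(v − 1)/(k(k − 1)) = 4·190·189/(5·4) = 143640/20 = 7182.
Compare with v = 190: b ≥ v, so Fisher's inequality holds.

YES


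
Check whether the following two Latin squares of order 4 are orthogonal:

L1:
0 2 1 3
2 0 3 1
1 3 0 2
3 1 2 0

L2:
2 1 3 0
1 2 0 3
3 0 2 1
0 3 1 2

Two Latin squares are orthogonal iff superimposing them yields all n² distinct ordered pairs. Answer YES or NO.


Form the n² = 16 superimposed pairs (L1[i][j], L2[i][j]), row by row (rows and columns indexed from 0):
row 0: (0,2) (2,1) (1,3) (3,0)
row 1: (2,1) (0,2) (3,0) (1,3)
row 2: (1,3) (3,0) (0,2) (2,1)
row 3: (3,0) (1,3) (2,1) (0,2)
Orthogonality requires all 16 pairs distinct.
But the pair (2,1) repeats: cell (0,1) has L1 = 2, L2 = 1, and cell (1,0) has L1 = 2, L2 = 1.
A repeated pair means some other pair never occurs (only 4 distinct pairs out of 16), so the squares are not orthogonal.
Conclusion: NO.

NO


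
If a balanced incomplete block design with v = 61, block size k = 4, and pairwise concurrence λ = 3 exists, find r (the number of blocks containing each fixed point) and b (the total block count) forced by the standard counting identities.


Any 2-(v, k, λ) BIBD satisfies two necessary conditions:
  (i)  Each point sits in r blocks, and counting incidences through any fixed point gives r(k − 1) = λ(v − 1), so r = λ(v − 1)/(k − 1).
  (ii) Total incidences bk = vr, so b = vr/k.
Step 1: r = λ(v − 1)/(k − 1) = 3·(61 − 1)/(4 − 1) = 3·60/3 = 180/3 = 60.
Step 2: b = vr/k = 61·60/4 = 3660/4 = 915.
Check integrality: r = 60 ∈ Z ✓, b = 915 ∈ Z ✓.
(These identities are necessary conditions: they determine r and b for any design with these parameters, but do not by themselves prove that one exists.)

r = 60, b = 915.


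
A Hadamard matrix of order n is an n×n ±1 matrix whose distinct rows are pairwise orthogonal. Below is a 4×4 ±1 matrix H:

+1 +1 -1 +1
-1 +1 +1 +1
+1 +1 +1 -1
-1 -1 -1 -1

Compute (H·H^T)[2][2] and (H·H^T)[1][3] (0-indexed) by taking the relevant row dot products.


Row 1 of H: [-1, 1, 1, 1].
Row 2 of H: [1, 1, 1, -1].
Row 3 of H: [-1, -1, -1, -1].
(H·H^T)[2][2] = Σ_j H[2][j]·H[2][j] = (1)² + (1)² + (1)² + (-1)² = 1 + 1 + 1 + 1 = 4.
(H·H^T)[1][3] = Σ_j H[1][j]·H[3][j] = (-1)·(-1) + (1)·(-1) + (1)·(-1) + (1)·(-1) = 1 + -1 + -1 + -1 = -2.
Rows 1 and 3 are not orthogonal (dot product = -2 ≠ 0), so H is not a Hadamard matrix.

(2,2) entry = 4; (1,3) entry = -2.


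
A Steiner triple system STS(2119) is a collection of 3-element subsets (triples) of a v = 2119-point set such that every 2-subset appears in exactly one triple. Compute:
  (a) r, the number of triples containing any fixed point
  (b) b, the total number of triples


An STS(v) is a 2-(v, 3, 1) BIBD: block size k = 3, λ = 1.
Replication: r(k − 1) = λ(v − 1) ⇒ r·2 = 2119 − 1 = 2118 ⇒ r = 1059.
Block count: bk = vr ⇒ b·3 = 2119·1059 = 2244021 ⇒ b = 748007.
(Check via b = v(v − 1)/6 = 2119·2118/6 = 4488042/6 = 748007.)

r = 1059, b = 748007.


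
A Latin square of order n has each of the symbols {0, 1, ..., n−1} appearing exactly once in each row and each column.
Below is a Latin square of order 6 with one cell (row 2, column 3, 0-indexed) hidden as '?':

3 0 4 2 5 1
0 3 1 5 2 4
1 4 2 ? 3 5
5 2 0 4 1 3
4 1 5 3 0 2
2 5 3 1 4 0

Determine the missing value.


Row 2 contains symbols [1, 2, 3, 4, 5] — missing [0].
Column 3 contains symbols [1, 2, 3, 4, 5] — missing [0].
The missing symbol must appear in both missing sets; intersection = [0].
Therefore the hidden value is 0.

Missing value = 0.


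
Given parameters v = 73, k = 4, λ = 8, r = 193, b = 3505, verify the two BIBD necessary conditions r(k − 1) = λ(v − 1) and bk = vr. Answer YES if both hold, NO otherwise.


Condition (i): r(k − 1) = 193·3 = 579; λ(v − 1) = 8·72 = 576. Match? NO.
Condition (ii): bk = 3505·4 = 14020; vr = 73·193 = 14089. Match? NO.
Both conditions hold? NO.

NO


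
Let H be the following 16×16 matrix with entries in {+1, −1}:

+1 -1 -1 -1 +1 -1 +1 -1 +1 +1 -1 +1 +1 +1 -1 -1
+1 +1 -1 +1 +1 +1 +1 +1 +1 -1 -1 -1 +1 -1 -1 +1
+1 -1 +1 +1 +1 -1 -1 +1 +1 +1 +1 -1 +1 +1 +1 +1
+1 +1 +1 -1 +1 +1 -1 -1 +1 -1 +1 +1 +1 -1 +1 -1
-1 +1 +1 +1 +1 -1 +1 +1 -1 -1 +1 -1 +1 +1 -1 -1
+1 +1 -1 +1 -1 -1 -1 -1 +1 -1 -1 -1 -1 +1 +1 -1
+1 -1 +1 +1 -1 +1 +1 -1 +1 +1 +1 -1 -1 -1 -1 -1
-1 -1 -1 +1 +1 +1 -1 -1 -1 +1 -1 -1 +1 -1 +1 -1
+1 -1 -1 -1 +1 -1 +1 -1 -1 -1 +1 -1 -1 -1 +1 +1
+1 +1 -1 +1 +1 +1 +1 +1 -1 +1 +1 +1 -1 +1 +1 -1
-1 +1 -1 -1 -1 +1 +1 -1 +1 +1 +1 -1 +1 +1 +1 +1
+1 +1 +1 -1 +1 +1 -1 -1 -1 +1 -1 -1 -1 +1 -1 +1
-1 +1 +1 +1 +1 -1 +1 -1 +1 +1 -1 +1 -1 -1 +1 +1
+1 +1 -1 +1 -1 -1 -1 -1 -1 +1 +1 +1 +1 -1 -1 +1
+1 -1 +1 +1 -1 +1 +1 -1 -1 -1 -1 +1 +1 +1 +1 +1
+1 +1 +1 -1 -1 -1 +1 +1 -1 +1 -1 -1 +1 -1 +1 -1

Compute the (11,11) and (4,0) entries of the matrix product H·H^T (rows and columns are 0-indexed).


Row 0 of H: [1, -1, -1, -1, 1, -1, 1, -1, 1, 1, -1, 1, 1, 1, -1, -1].
Row 4 of H: [-1, 1, 1, 1, 1, -1, 1, 1, -1, -1, 1, -1, 1, 1, -1, -1].
Row 11 of H: [1, 1, 1, -1, 1, 1, -1, -1, -1, 1, -1, -1, -1, 1, -1, 1].
(H·H^T)[11][11] = Σ_j H[11][j]·H[11][j] = (1)² + (1)² + (1)² + (-1)² + (1)² + (1)² + (-1)² + (-1)² + (-1)² + (1)² + (-1)² + (-1)² + (-1)² + (1)² + (-1)² + (1)² = 1 + 1 + 1 + 1 + 1 + 1 + 1 + 1 + 1 + 1 + 1 + 1 + 1 + 1 + 1 + 1 = 16.
(H·H^T)[4][0] = Σ_j H[4][j]·H[0][j] = (-1)·(1) + (1)·(-1) + (1)·(-1) + (1)·(-1) + (1)·(1) + (-1)·(-1) + (1)·(1) + (1)·(-1) + (-1)·(1) + (-1)·(1) + (1)·(-1) + (-1)·(1) + (1)·(1) + (1)·(1) + (-1)·(-1) + (-1)·(-1) = -1 + -1 + -1 + -1 + 1 + 1 + 1 + -1 + -1 + -1 + -1 + -1 + 1 + 1 + 1 + 1 = -2.
Rows 4 and 0 are not orthogonal (dot product = -2 ≠ 0), so H is not a Hadamard matrix.

(11,11) entry = 16; (4,0) entry = -2.


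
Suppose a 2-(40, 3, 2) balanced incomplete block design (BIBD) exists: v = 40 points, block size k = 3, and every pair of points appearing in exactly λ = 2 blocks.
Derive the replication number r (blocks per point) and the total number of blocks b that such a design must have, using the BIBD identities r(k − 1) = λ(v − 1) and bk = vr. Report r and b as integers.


Any 2-(v, k, λ) BIBD satisfies two necessary conditions:
  (i)  Each point sits in r blocks, and counting incidences through any fixed point gives r(k − 1) = λ(v − 1), so r = λ(v − 1)/(k − 1).
  (ii) Total incidences bk = vr, so b = vr/k.
Step 1: r = λ(v − 1)/(k − 1) = 2·(40 − 1)/(3 − 1) = 2·39/2 = 78/2 = 39.
Step 2: b = vr/k = 40·39/3 = 1560/3 = 520.
Check integrality: r = 39 ∈ Z ✓, b = 520 ∈ Z ✓.
(These identities are necessary conditions: they determine r and b for any design with these parameters, but do not by themselves prove that one exists.)

r = 39, b = 520.


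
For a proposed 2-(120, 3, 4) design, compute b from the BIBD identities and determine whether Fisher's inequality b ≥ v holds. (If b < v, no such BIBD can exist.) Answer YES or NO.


b = λv(v − 1)/(k(k − 1)) = 4·120·119/(3·2) = 57120/6 = 9520.
Compare with v = 120: b ≥ v, so Fisher's inequality holds.

YES


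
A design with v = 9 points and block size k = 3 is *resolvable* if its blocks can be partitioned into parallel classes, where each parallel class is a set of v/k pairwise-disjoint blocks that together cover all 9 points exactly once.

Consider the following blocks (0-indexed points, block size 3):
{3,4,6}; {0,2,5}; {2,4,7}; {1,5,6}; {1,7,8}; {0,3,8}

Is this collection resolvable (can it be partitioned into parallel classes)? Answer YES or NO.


v = 9, block size k = 3, number of blocks = 6.
For resolvability, blocks must partition into parallel classes of size v/k = 3.
Total blocks must therefore be a multiple of 3: 6 = 3·2 + 0 ⇒ divisible ✓.
Greedy packing gives 2 candidate class(es). Each should be a full parallel class (size 3, covers all 9 points).
  Class 1 (3 blocks): {3,4,6}; {0,2,5}; {1,7,8}. Points covered: [0, 1, 2, 3, 4, 5, 6, 7, 8].
  Class 2 (3 blocks): {2,4,7}; {1,5,6}; {0,3,8}. Points covered: [0, 1, 2, 3, 4, 5, 6, 7, 8].
All classes full (size 3)? YES. All classes cover every point? YES.
Resolvable? YES.

YES


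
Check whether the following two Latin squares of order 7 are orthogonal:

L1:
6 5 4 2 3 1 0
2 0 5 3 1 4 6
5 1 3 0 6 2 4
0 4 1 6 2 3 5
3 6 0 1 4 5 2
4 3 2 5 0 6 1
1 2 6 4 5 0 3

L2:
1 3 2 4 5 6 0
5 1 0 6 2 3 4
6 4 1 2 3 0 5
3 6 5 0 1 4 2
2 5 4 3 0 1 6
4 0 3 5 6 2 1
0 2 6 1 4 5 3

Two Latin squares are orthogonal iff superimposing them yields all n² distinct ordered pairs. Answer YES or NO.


Form the n² = 49 superimposed pairs (L1[i][j], L2[i][j]), row by row (rows and columns indexed from 0):
row 0: (6,1) (5,3) (4,2) (2,4) (3,5) (1,6) (0,0)
row 1: (2,5) (0,1) (5,0) (3,6) (1,2) (4,3) (6,4)
row 2: (5,6) (1,4) (3,1) (0,2) (6,3) (2,0) (4,5)
row 3: (0,3) (4,6) (1,5) (6,0) (2,1) (3,4) (5,2)
row 4: (3,2) (6,5) (0,4) (1,3) (4,0) (5,1) (2,6)
row 5: (4,4) (3,0) (2,3) (5,5) (0,6) (6,2) (1,1)
row 6: (1,0) (2,2) (6,6) (4,1) (5,4) (0,5) (3,3)
Orthogonality requires all 49 pairs distinct.
Check by first coordinate: for each symbol s of L1, list the L2 entries in the n cells where L1 = s; they must all differ.
  L1 = 0: L2 entries (in reading order) 0, 1, 2, 3, 4, 6, 5 — all 7 distinct ✓
  L1 = 1: L2 entries (in reading order) 6, 2, 4, 5, 3, 1, 0 — all 7 distinct ✓
  L1 = 2: L2 entries (in reading order) 4, 5, 0, 1, 6, 3, 2 — all 7 distinct ✓
  L1 = 3: L2 entries (in reading order) 5, 6, 1, 4, 2, 0, 3 — all 7 distinct ✓
  L1 = 4: L2 entries (in reading order) 2, 3, 5, 6, 0, 4, 1 — all 7 distinct ✓
  L1 = 5: L2 entries (in reading order) 3, 0, 6, 2, 1, 5, 4 — all 7 distinct ✓
  L1 = 6: L2 entries (in reading order) 1, 4, 3, 0, 5, 2, 6 — all 7 distinct ✓
Every symbol of L1 meets every symbol of L2 exactly once, so all 49 pairs are distinct (49 of 49).
Conclusion: YES.

YES


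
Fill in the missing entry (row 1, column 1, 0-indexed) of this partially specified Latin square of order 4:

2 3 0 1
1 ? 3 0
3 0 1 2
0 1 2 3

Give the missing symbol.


Row 1 contains symbols [0, 1, 3] — missing [2].
Column 1 contains symbols [0, 1, 3] — missing [2].
The missing symbol must appear in both missing sets; intersection = [2].
Therefore the hidden value is 2.

Missing value = 2.


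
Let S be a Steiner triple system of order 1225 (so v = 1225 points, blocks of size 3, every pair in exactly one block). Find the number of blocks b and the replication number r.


An STS(v) is a 2-(v, 3, 1) BIBD: block size k = 3, λ = 1.
Replication: r(k − 1) = λ(v − 1) ⇒ r·2 = 1225 − 1 = 1224 ⇒ r = 612.
Block count: bk = vr ⇒ b·3 = 1225·612 = 749700 ⇒ b = 249900.
(Check via b = v(v − 1)/6 = 1225·1224/6 = 1499400/6 = 249900.)

r = 612, b = 249900.


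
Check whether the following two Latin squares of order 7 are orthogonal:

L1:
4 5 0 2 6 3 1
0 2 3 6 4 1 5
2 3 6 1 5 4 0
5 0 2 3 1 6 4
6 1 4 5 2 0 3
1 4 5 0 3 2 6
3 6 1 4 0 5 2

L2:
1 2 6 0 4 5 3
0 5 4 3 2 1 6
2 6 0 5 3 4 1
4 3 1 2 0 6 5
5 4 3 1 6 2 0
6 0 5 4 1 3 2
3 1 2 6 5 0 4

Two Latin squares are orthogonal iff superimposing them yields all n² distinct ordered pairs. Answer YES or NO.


Form the n² = 49 superimposed pairs (L1[i][j], L2[i][j]), row by row (rows and columns indexed from 0):
row 0: (4,1) (5,2) (0,6) (2,0) (6,4) (3,5) (1,3)
row 1: (0,0) (2,5) (3,4) (6,3) (4,2) (1,1) (5,6)
row 2: (2,2) (3,6) (6,0) (1,5) (5,3) (4,4) (0,1)
row 3: (5,4) (0,3) (2,1) (3,2) (1,0) (6,6) (4,5)
row 4: (6,5) (1,4) (4,3) (5,1) (2,6) (0,2) (3,0)
row 5: (1,6) (4,0) (5,5) (0,4) (3,1) (2,3) (6,2)
row 6: (3,3) (6,1) (1,2) (4,6) (0,5) (5,0) (2,4)
Orthogonality requires all 49 pairs distinct.
Check by first coordinate: for each symbol s of L1, list the L2 entries in the n cells where L1 = s; they must all differ.
  L1 = 0: L2 entries (in reading order) 6, 0, 1, 3, 2, 4, 5 — all 7 distinct ✓
  L1 = 1: L2 entries (in reading order) 3, 1, 5, 0, 4, 6, 2 — all 7 distinct ✓
  L1 = 2: L2 entries (in reading order) 0, 5, 2, 1, 6, 3, 4 — all 7 distinct ✓
  L1 = 3: L2 entries (in reading order) 5, 4, 6, 2, 0, 1, 3 — all 7 distinct ✓
  L1 = 4: L2 entries (in reading order) 1, 2, 4, 5, 3, 0, 6 — all 7 distinct ✓
  L1 = 5: L2 entries (in reading order) 2, 6, 3, 4, 1, 5, 0 — all 7 distinct ✓
  L1 = 6: L2 entries (in reading order) 4, 3, 0, 6, 5, 2, 1 — all 7 distinct ✓
Every symbol of L1 meets every symbol of L2 exactly once, so all 49 pairs are distinct (49 of 49).
Conclusion: YES.

YES


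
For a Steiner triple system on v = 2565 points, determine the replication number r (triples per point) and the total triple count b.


An STS(v) is a 2-(v, 3, 1) BIBD: block size k = 3, λ = 1.
Replication: r(k − 1) = λ(v − 1) ⇒ r·2 = 2565 − 1 = 2564 ⇒ r = 1282.
Block count: bk = vr ⇒ b·3 = 2565·1282 = 3288330 ⇒ b = 1096110.
(Check via b = v(v − 1)/6 = 2565·2564/6 = 6576660/6 = 1096110.)

r = 1282, b = 1096110.


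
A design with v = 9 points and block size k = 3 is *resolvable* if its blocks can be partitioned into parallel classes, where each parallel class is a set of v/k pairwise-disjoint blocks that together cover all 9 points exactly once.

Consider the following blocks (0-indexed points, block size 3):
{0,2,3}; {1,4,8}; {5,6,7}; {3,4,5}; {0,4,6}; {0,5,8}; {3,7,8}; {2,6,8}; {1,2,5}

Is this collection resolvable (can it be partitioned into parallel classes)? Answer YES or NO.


v = 9, block size k = 3, number of blocks = 9.
For resolvability, blocks must partition into parallel classes of size v/k = 3.
Total blocks must therefore be a multiple of 3: 9 = 3·3 + 0 ⇒ divisible ✓.
Consider block {3,4,5}. The only other block(s) in the collection disjoint from it are {2,6,8} — just 1 block(s). Any parallel class containing {3,4,5} would need 2 other blocks each disjoint from it, so no parallel class of size 3 can contain {3,4,5}.
Since every block must belong to some parallel class in a resolution, the collection cannot be partitioned into parallel classes.
Resolvable? NO.

NO


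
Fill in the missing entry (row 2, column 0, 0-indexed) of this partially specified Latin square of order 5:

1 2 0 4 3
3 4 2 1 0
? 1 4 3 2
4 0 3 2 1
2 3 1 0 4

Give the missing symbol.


Row 2 contains symbols [1, 2, 3, 4] — missing [0].
Column 0 contains symbols [1, 2, 3, 4] — missing [0].
The missing symbol must appear in both missing sets; intersection = [0].
Therefore the hidden value is 0.

Missing value = 0.


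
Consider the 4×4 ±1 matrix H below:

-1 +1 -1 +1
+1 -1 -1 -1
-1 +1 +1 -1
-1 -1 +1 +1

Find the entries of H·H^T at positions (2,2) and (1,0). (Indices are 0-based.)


Row 0 of H: [-1, 1, -1, 1].
Row 1 of H: [1, -1, -1, -1].
Row 2 of H: [-1, 1, 1, -1].
(H·H^T)[2][2] = Σ_j H[2][j]·H[2][j] = (-1)² + (1)² + (1)² + (-1)² = 1 + 1 + 1 + 1 = 4.
(H·H^T)[1][0] = Σ_j H[1][j]·H[0][j] = (1)·(-1) + (-1)·(1) + (-1)·(-1) + (-1)·(1) = -1 + -1 + 1 + -1 = -2.
Rows 1 and 0 are not orthogonal (dot product = -2 ≠ 0), so H is not a Hadamard matrix.

(2,2) entry = 4; (1,0) entry = -2.


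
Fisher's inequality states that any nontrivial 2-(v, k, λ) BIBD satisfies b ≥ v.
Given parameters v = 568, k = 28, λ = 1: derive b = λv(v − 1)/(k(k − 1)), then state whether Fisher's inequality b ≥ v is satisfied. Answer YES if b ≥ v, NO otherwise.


r = λ(v − 1)/(k − 1) = 1·567/27 = 21.
b = vr/k = 568·21/28 = 426.
Fisher's inequality: b ≥ v ⇔ 426 ≥ 568? NO.

NO


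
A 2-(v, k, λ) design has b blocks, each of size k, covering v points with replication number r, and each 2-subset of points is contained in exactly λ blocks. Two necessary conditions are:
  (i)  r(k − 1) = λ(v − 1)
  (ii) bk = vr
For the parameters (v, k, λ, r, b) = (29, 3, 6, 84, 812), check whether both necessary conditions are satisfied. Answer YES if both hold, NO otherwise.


Condition (i): r(k − 1) = 84·2 = 168; λ(v − 1) = 6·28 = 168. Match? YES.
Condition (ii): bk = 812·3 = 2436; vr = 29·84 = 2436. Match? YES.
Both conditions hold? YES.

YES


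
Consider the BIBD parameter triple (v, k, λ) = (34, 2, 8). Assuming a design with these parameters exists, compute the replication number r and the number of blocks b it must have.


Any 2-(v, k, λ) BIBD satisfies two necessary conditions:
  (i)  Each point sits in r blocks, and counting incidences through any fixed point gives r(k − 1) = λ(v − 1), so r = λ(v − 1)/(k − 1).
  (ii) Total incidences bk = vr, so b = vr/k.
Step 1: r = λ(v − 1)/(k − 1) = 8·(34 − 1)/(2 − 1) = 8·33/1 = 264/1 = 264.
Step 2: b = vr/k = 34·264/2 = 8976/2 = 4488.
Check integrality: r = 264 ∈ Z ✓, b = 4488 ∈ Z ✓.
(These identities are necessary conditions: they determine r and b for any design with these parameters, but do not by themselves prove that one exists.)

r = 264, b = 4488.


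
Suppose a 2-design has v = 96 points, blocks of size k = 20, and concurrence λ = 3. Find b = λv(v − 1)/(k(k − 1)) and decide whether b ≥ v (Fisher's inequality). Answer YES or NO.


b = λv(v − 1)/(k(k − 1)) = 3·96·95/(20·19) = 27360/380 = 72.
Compare with v = 96: b < v, so Fisher's inequality fails.

NO


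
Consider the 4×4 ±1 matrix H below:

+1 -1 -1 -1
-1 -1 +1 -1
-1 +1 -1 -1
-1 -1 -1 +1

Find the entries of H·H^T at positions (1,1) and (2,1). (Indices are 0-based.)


Row 1 of H: [-1, -1, 1, -1].
Row 2 of H: [-1, 1, -1, -1].
(H·H^T)[1][1] = Σ_j H[1][j]·H[1][j] = (-1)² + (-1)² + (1)² + (-1)² = 1 + 1 + 1 + 1 = 4.
(H·H^T)[2][1] = Σ_j H[2][j]·H[1][j] = (-1)·(-1) + (1)·(-1) + (-1)·(1) + (-1)·(-1) = 1 + -1 + -1 + 1 = 0.
So rows 2 and 1 are orthogonal; the diagonal entry equals n = 4.

(1,1) entry = 4; (2,1) entry = 0.


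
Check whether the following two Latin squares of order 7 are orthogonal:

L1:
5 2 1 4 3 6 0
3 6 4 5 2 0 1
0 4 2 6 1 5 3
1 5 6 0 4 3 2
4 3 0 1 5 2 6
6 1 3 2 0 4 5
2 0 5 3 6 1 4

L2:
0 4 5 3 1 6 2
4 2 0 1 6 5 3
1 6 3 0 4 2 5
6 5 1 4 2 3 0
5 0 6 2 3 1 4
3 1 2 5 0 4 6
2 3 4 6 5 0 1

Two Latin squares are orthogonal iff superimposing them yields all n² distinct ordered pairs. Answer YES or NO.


Form the n² = 49 superimposed pairs (L1[i][j], L2[i][j]), row by row (rows and columns indexed from 0):
row 0: (5,0) (2,4) (1,5) (4,3) (3,1) (6,6) (0,2)
row 1: (3,4) (6,2) (4,0) (5,1) (2,6) (0,5) (1,3)
row 2: (0,1) (4,6) (2,3) (6,0) (1,4) (5,2) (3,5)
row 3: (1,6) (5,5) (6,1) (0,4) (4,2) (3,3) (2,0)
row 4: (4,5) (3,0) (0,6) (1,2) (5,3) (2,1) (6,4)
row 5: (6,3) (1,1) (3,2) (2,5) (0,0) (4,4) (5,6)
row 6: (2,2) (0,3) (5,4) (3,6) (6,5) (1,0) (4,1)
Orthogonality requires all 49 pairs distinct.
Check by first coordinate: for each symbol s of L1, list the L2 entries in the n cells where L1 = s; they must all differ.
  L1 = 0: L2 entries (in reading order) 2, 5, 1, 4, 6, 0, 3 — all 7 distinct ✓
  L1 = 1: L2 entries (in reading order) 5, 3, 4, 6, 2, 1, 0 — all 7 distinct ✓
  L1 = 2: L2 entries (in reading order) 4, 6, 3, 0, 1, 5, 2 — all 7 distinct ✓
  L1 = 3: L2 entries (in reading order) 1, 4, 5, 3, 0, 2, 6 — all 7 distinct ✓
  L1 = 4: L2 entries (in reading order) 3, 0, 6, 2, 5, 4, 1 — all 7 distinct ✓
  L1 = 5: L2 entries (in reading order) 0, 1, 2, 5, 3, 6, 4 — all 7 distinct ✓
  L1 = 6: L2 entries (in reading order) 6, 2, 0, 1, 4, 3, 5 — all 7 distinct ✓
Every symbol of L1 meets every symbol of L2 exactly once, so all 49 pairs are distinct (49 of 49).
Conclusion: YES.

YES


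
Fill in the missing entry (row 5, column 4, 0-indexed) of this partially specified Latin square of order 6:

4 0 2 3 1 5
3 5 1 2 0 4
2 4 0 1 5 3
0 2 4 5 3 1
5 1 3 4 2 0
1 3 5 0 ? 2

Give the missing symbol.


Row 5 contains symbols [0, 1, 2, 3, 5] — missing [4].
Column 4 contains symbols [0, 1, 2, 3, 5] — missing [4].
The missing symbol must appear in both missing sets; intersection = [4].
Therefore the hidden value is 4.

Missing value = 4.


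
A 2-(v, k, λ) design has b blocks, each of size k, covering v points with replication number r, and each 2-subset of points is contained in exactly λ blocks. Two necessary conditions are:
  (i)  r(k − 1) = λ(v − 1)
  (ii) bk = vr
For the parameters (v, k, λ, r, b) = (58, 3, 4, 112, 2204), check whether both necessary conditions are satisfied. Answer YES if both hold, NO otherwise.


Condition (i): r(k − 1) = 112·2 = 224; λ(v − 1) = 4·57 = 228. Match? NO.
Condition (ii): bk = 2204·3 = 6612; vr = 58·112 = 6496. Match? NO.
Both conditions hold? NO.

NO


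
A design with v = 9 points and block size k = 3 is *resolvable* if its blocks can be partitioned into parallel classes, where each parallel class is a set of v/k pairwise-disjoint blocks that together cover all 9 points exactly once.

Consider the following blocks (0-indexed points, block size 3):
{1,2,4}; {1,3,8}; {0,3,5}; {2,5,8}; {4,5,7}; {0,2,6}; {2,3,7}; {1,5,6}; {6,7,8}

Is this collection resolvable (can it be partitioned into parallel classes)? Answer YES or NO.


v = 9, block size k = 3, number of blocks = 9.
For resolvability, blocks must partition into parallel classes of size v/k = 3.
Total blocks must therefore be a multiple of 3: 9 = 3·3 + 0 ⇒ divisible ✓.
Consider block {2,5,8}. It intersects every other block in the collection, so no parallel class of size 3 can contain it.
Since every block must belong to some parallel class in a resolution, the collection cannot be partitioned into parallel classes.
Resolvable? NO.

NO
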